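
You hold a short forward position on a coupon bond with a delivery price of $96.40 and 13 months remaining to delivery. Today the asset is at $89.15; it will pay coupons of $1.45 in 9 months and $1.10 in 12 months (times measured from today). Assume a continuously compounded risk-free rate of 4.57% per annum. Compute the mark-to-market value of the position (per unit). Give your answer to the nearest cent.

PV(remaining coupons) I = 1.45·e^(−0.0457·9/12) + 1.10·e^(−0.0457·12/12) = 2.4520
Current forward F = (S − I)·e^(rT) = (89.15 − 2.4520)·e^(0.0457·13/12) = 86.6980 × 1.050754 = 91.0983
Value (long) = (F − K)·e^(−rT) = (91.0983 − 96.40) × 0.951697 = -5.0456
Short position value = −(long value) = $5.05

$5.05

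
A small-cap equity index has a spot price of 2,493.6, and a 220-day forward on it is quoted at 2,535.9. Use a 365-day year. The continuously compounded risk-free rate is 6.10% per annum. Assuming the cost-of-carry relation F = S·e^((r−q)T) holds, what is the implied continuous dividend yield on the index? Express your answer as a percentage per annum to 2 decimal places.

From F = S·e^((r−q)T): (r − q) = ln(F/S)/T
ln(2535.9/2493.6) = ln(1.016963) = 0.016821
(r − q) = 0.016821 / (220/365) = 0.027908
q = r − ln(F/S)/T = 0.0610 − 0.027908 = 0.033092
q = 3.31%

3.31%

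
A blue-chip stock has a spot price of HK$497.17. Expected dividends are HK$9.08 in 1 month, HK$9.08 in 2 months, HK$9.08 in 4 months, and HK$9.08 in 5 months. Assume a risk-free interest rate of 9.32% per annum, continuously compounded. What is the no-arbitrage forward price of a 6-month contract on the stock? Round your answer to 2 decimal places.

PV(dividends) I = 9.08·e^(−0.0932·1/12) + 9.08·e^(−0.0932·2/12) + 9.08·e^(−0.0932·4/12) + 9.08·e^(−0.0932·5/12)
I = 9.0098 + 8.9400 + 8.8023 + 8.7342 = 35.4863
F = (S − I)·e^(rT) = (497.17 − 35.4863) · e^(0.0932·6/12)
= 461.6837 · e^0.046600 = 461.6837 × 1.047703 = HK$483.71

HK$483.71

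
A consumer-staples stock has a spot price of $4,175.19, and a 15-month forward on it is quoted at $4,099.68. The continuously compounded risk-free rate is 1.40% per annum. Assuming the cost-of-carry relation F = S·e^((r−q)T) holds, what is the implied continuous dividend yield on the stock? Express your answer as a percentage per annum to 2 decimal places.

From F = S·e^((r−q)T): (r − q) = ln(F/S)/T
ln(4099.68/4175.19) = ln(0.981915) = -0.018251
(r − q) = -0.018251 / (15/12) = -0.014601
q = r − ln(F/S)/T = 0.0140 + 0.014601 = 0.028601
q = 2.86%

2.86%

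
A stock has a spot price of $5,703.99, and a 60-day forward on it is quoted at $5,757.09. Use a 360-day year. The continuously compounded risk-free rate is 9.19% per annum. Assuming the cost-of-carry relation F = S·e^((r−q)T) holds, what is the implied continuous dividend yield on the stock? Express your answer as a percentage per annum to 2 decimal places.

3.63%

From F = S·e^((r−q)T): (r − q) = ln(F/S)/T
ln(5757.09/5703.99) = ln(1.009309) = 0.009266
(r − q) = 0.009266 / (60/360) = 0.055596
q = r − ln(F/S)/T = 0.0919 − 0.055596 = 0.036304
q = 3.63%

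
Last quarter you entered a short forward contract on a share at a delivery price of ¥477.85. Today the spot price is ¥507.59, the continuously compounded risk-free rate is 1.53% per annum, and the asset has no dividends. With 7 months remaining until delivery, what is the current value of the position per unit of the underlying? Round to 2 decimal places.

Current fair forward for the remaining 7 months: F = S·e^(r·T), r = 0.0153
F = 507.59 · e^(0.0153 × 7/12) = 507.59 × 1.008965 = 512.1405
Value of long forward = (F − K)·e^(−rT) = (512.1405 − 477.85) · e^(−0.0153·7/12)
= 34.2905 × 0.991115 = 33.99
Short position value = −(long value) = -¥33.99

-¥33.99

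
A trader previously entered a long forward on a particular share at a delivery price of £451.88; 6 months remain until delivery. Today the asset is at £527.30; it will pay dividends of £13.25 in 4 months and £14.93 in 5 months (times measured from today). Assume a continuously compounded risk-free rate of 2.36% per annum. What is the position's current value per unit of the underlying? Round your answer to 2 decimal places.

£52.79

PV(remaining dividends) I = 13.25·e^(−0.0236·4/12) + 14.93·e^(−0.0236·5/12) = 27.9301
Current forward F = (S − I)·e^(rT) = (527.30 − 27.9301)·e^(0.0236·6/12) = 499.3699 × 1.011870 = 505.2974
Value (long) = (F − K)·e^(−rT) = (505.2974 − 451.88) × 0.988269 = 52.7908
Value = £52.79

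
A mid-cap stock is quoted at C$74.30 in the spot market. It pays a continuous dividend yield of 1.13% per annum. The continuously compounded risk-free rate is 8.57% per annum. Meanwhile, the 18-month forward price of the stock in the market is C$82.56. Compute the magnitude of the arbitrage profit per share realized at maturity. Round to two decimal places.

C$0.51 per share

Fair forward: F* = S·e^(carry·T), with carry = (r − q) = 0.0857 − 0.0113 = 0.0744
F* = 74.30 · e^(0.0744 × 18/12) = 74.30 · e^0.111600 = 74.30 × 1.118066 = C$83.0723
Market C$82.56 < fair C$83.0723: forward underpriced → reverse cash-and-carry (short spot, go long the forward).
At maturity, profit = |F_mkt − F*| = |82.56 − 83.0723| = C$0.51 per share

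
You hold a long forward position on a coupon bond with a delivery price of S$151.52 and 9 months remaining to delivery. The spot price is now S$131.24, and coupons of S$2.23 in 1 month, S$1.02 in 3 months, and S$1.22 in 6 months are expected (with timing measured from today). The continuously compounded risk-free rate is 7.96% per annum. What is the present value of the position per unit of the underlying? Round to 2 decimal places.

-S$15.89

PV(remaining coupons) I = 2.23·e^(−0.0796·1/12) + 1.02·e^(−0.0796·3/12) + 1.22·e^(−0.0796·6/12) = 4.3876
Current forward F = (S − I)·e^(rT) = (131.24 − 4.3876)·e^(0.0796·9/12) = 126.8524 × 1.061518 = 134.6561
Value (long) = (F − K)·e^(−rT) = (134.6561 − 151.52) × 0.942047 = -15.8866
Value = -S$15.89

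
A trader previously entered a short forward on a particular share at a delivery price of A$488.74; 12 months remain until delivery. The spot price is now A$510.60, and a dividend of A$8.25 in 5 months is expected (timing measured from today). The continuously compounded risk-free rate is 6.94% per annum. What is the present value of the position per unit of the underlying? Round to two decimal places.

-A$46.61

PV(remaining dividends) I = 8.25·e^(−0.0694·5/12) = 8.0149
Current forward F = (S − I)·e^(rT) = (510.60 − 8.0149)·e^(0.0694·12/12) = 502.5851 × 1.071865 = 538.7034
Value (long) = (F − K)·e^(−rT) = (538.7034 − 488.74) × 0.932953 = 46.6135
Short position value = −(long value) = -A$46.61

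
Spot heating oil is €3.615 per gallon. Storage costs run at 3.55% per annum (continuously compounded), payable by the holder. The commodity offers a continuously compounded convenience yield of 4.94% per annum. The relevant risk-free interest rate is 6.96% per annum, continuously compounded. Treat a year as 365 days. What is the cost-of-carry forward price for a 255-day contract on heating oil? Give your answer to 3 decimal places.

€3.758 per gallon

Net carry = r + u − y = 0.0696 + 0.0355 − 0.0494 = 0.0557
F = S·e^((r+u−y)T) = 3.615 · e^(0.0557 × 255/365) = 3.615 · e^0.038914
= 3.615 × 1.039681 = €3.758 per gallon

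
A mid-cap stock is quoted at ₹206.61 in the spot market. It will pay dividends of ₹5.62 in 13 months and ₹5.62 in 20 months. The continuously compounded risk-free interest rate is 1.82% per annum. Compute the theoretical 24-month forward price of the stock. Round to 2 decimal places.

₹202.90

PV(dividends) I = 5.62·e^(−0.0182·13/12) + 5.62·e^(−0.0182·20/12)
I = 5.5103 + 5.4521 = 10.9624
F = (S − I)·e^(rT) = (206.61 − 10.9624) · e^(0.0182·24/12)
= 195.6476 · e^0.036400 = 195.6476 × 1.037071 = ₹202.90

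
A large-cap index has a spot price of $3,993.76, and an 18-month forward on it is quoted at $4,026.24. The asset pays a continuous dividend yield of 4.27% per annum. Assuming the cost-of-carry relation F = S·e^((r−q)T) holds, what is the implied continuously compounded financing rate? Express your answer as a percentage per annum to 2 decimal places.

4.81%

From F = S·e^((r−q)T): (r − q) = ln(F/S)/T
ln(4026.24/3993.76) = ln(1.008133) = 0.008100
(r − q) = 0.008100 / (18/12) = 0.005400
r = ln(F/S)/T + q = 0.005400 + 0.0427 = 0.048100
r = 4.81%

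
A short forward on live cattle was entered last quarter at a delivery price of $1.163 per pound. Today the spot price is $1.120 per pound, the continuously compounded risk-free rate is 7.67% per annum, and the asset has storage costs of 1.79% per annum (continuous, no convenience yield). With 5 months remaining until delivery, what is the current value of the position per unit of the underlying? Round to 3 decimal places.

-$0.002 per pound

Current fair forward for the remaining 5 months: F = S·e^((r + u)·T), (r + u) = 0.0767 + 0.0179 = 0.0946
F = 1.120 · e^(0.0946 × 5/12) = 1.120 × 1.040204 = 1.1650
Value of long forward = (F − K)·e^(−rT) = (1.1650 − 1.163) · e^(−0.0767·5/12)
= 0.0020 × 0.968547 = 0.002
Short position value = −(long value) = -$0.002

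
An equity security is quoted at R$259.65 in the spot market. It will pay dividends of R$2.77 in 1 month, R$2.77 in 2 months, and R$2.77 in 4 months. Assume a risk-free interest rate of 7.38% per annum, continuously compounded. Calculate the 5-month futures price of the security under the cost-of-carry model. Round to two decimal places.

PV(dividends) I = 2.77·e^(−0.0738·1/12) + 2.77·e^(−0.0738·2/12) + 2.77·e^(−0.0738·4/12)
I = 2.7530 + 2.7361 + 2.7027 = 8.1918
F = (S − I)·e^(rT) = (259.65 − 8.1918) · e^(0.0738·5/12)
= 251.4582 · e^0.030750 = 251.4582 × 1.031228 = R$259.31

R$259.31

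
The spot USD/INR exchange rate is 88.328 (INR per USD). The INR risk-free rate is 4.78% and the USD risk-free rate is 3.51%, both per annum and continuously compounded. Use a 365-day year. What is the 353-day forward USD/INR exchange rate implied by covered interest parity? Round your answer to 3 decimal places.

89.420

F = S·e^((r_INR − r_USD)T) = 88.328 · e^((0.0478 − 0.0351) × 353/365)
= 88.328 · e^0.012282 = 88.328 × 1.012358
F = 89.420 INR per USD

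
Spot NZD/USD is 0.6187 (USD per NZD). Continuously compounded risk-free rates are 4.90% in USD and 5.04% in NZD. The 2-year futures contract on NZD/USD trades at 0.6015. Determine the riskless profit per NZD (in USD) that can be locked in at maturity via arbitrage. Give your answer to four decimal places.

Fair futures: F* = S·e^(carry·T), with carry = (r_USD − r_NZD) = 0.0490 − 0.0504 = -0.0014
F* = 0.6187 · e^(-0.0014 × 2) = 0.6187 · e^-0.002800 = 0.6187 × 0.997204 = 0.6170
Market 0.6015 < fair 0.6170: forward underpriced → reverse cash-and-carry (short spot, go long the forward).
At maturity, profit = |F_mkt − F*| = |0.6015 − 0.6170| = 0.0155 per NZD (in USD)

0.0155 per NZD (in USD)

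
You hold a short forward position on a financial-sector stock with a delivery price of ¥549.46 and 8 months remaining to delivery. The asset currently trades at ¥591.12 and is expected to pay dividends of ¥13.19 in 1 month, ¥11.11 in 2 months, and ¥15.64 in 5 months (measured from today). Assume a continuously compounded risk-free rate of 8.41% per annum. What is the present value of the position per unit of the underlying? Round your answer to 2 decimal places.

PV(remaining dividends) I = 13.19·e^(−0.0841·1/12) + 11.11·e^(−0.0841·2/12) + 15.64·e^(−0.0841·5/12) = 39.1547
Current forward F = (S − I)·e^(rT) = (591.12 − 39.1547)·e^(0.0841·8/12) = 551.9653 × 1.057668 = 583.7960
Value (long) = (F − K)·e^(−rT) = (583.7960 − 549.46) × 0.945476 = 32.4639
Short position value = −(long value) = -¥32.46

-¥32.46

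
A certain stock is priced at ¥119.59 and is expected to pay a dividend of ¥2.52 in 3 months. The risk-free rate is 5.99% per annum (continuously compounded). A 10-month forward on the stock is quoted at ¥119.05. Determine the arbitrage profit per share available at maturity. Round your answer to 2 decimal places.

¥4.05 per share

PV(dividends) I = 2.52·e^(−0.0599·3/12) = 2.4825
Fair forward F* = (S − I)·e^(rT) = (119.59 − 2.4825)·e^0.049917 = 117.1075 × 1.051184 = 123.1015
Market ¥119.05 < fair 123.1015: forward underpriced → reverse cash-and-carry (short the stock, invest proceeds at r, pay the dividends, go long the forward).
Profit at T = |F_mkt − F*| = |119.05 − 123.1015| = ¥4.05 per share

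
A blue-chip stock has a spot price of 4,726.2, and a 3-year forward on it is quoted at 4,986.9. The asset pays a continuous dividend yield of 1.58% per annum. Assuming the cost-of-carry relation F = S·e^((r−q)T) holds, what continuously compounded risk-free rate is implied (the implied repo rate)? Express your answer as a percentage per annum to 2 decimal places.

3.37%

From F = S·e^((r−q)T): (r − q) = ln(F/S)/T
ln(4986.9/4726.2) = ln(1.055161) = 0.053693
(r − q) = 0.053693 / (3) = 0.017898
r = ln(F/S)/T + q = 0.017898 + 0.0158 = 0.033698
r = 3.37%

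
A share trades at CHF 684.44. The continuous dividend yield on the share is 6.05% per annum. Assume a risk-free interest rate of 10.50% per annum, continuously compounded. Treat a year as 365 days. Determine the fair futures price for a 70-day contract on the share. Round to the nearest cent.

F = S·e^((r − q)T) = 684.44 · e^((0.1050 − 0.0605) × 70/365)
= 684.44 · e^0.008534 = 684.44 × 1.008571
F = CHF 690.31

CHF 690.31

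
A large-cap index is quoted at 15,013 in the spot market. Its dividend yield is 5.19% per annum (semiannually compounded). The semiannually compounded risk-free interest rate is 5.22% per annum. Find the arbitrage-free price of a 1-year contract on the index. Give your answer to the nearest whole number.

F = S · (1+r/2)^(2T) / (1+q/2)^(2T)
= 15013 × 1.052881 / 1.052573 = 15013 × 1.000293
F = 15,017

15,017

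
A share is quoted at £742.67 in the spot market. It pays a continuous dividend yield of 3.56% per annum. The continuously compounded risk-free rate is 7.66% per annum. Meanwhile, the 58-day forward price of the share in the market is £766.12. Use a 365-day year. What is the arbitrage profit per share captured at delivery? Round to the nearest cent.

Fair forward: F* = S·e^(carry·T), with carry = (r − q) = 0.0766 − 0.0356 = 0.0410
F* = 742.67 · e^(0.0410 × 58/365) = 742.67 · e^0.006515 = 742.67 × 1.006536 = £747.5241
Market £766.12 > fair £747.5241: forward overpriced → cash-and-carry (buy spot, short the forward).
At maturity, profit = |F_mkt − F*| = |766.12 − 747.5241| = £18.60 per share

£18.60 per share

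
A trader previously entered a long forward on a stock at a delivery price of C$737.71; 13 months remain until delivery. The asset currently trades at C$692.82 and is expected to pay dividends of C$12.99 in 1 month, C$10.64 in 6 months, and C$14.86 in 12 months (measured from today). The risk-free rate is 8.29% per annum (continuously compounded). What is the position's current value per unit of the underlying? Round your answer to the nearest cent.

-C$18.31

PV(remaining dividends) I = 12.99·e^(−0.0829·1/12) + 10.64·e^(−0.0829·6/12) + 14.86·e^(−0.0829·12/12) = 36.7863
Current forward F = (S − I)·e^(rT) = (692.82 − 36.7863)·e^(0.0829·13/12) = 656.0337 × 1.093965 = 717.6779
Value (long) = (F − K)·e^(−rT) = (717.6779 − 737.71) × 0.914106 = -18.3115
Value = -C$18.31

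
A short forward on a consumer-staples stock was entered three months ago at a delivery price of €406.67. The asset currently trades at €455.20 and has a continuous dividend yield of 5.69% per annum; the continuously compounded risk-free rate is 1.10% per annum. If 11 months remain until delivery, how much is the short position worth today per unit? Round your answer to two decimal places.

-€29.48

Current fair forward for the remaining 11 months: F = S·e^((r − q)·T), (r − q) = 0.0110 − 0.0569 = -0.0459
F = 455.20 · e^(-0.0459 × 11/12) = 455.20 × 0.958798 = 436.4448
Value of long forward = (F − K)·e^(−rT) = (436.4448 − 406.67) · e^(−0.0110·11/12)
= 29.7748 × 0.989967 = 29.48
Short position value = −(long value) = -€29.48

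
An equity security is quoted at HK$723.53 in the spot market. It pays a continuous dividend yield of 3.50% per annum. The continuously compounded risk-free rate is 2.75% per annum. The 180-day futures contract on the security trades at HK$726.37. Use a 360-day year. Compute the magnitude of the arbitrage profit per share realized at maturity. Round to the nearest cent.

HK$5.55 per share

Fair futures: F* = S·e^(carry·T), with carry = (r − q) = 0.0275 − 0.0350 = -0.0075
F* = 723.53 · e^(-0.0075 × 180/360) = 723.53 · e^-0.003750 = 723.53 × 0.996257 = HK$720.8218
Market HK$726.37 > fair HK$720.8218: forward overpriced → cash-and-carry (buy spot, short the forward).
At maturity, profit = |F_mkt − F*| = |726.37 − 720.8218| = HK$5.55 per share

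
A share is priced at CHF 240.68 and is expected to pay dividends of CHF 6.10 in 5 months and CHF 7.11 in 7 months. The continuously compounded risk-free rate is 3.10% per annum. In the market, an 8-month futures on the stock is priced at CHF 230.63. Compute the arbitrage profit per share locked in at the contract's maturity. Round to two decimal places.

PV(dividends) I = 6.10·e^(−0.0310·5/12) + 7.11·e^(−0.0310·7/12) = 13.0043
Fair futures F* = (S − I)·e^(rT) = (240.68 − 13.0043)·e^0.020667 = 227.6757 × 1.020882 = 232.4300
Market CHF 230.63 < fair 232.4300: forward underpriced → reverse cash-and-carry (short the stock, invest proceeds at r, pay the dividends, go long the forward).
Profit at T = |F_mkt − F*| = |230.63 − 232.4300| = CHF 1.80 per share

CHF 1.80 per share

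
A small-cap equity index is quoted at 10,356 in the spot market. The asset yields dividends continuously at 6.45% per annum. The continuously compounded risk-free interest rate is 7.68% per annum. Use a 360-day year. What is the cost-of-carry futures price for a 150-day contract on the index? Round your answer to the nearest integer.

F = S·e^((r − q)T) = 10356 · e^((0.0768 − 0.0645) × 150/360)
= 10356 · e^0.005125 = 10356 × 1.005138
F = 10,409

10,409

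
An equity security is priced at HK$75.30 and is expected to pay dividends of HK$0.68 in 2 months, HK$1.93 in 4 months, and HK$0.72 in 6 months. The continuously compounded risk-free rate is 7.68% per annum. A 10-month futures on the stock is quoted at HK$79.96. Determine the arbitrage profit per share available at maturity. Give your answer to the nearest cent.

PV(dividends) I = 0.68·e^(−0.0768·2/12) + 1.93·e^(−0.0768·4/12) + 0.72·e^(−0.0768·6/12) = 3.2454
Fair futures F* = (S − I)·e^(rT) = (75.30 − 3.2454)·e^0.064000 = 72.0546 × 1.066092 = 76.8168
Market HK$79.96 > fair 76.8168: forward overpriced → cash-and-carry (borrow at r, buy the stock and collect the dividends, short the forward).
Profit at T = |F_mkt − F*| = |79.96 − 76.8168| = HK$3.14 per share

HK$3.14 per share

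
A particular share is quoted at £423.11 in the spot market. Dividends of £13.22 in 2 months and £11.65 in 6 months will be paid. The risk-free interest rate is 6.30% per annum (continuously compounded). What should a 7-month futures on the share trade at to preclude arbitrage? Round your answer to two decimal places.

PV(dividends) I = 13.22·e^(−0.0630·2/12) + 11.65·e^(−0.0630·6/12)
I = 13.0819 + 11.2887 = 24.3706
F = (S − I)·e^(rT) = (423.11 − 24.3706) · e^(0.0630·7/12)
= 398.7394 · e^0.036750 = 398.7394 × 1.037434 = £413.67

£413.67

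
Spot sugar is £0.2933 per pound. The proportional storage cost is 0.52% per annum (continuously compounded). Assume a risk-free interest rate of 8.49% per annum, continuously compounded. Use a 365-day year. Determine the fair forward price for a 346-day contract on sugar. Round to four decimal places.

Net carry = r + u − y = 0.0849 + 0.0052 − 0.0000 = 0.0901
F = S·e^((r+u−y)T) = 0.2933 · e^(0.0901 × 346/365) = 0.2933 · e^0.085410
= 0.2933 × 1.089164 = £0.3195 per pound

£0.3195 per pound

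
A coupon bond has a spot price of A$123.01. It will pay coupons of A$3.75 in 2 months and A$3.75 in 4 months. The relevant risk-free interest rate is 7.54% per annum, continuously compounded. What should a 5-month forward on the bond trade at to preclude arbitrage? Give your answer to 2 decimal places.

PV(coupons) I = 3.75·e^(−0.0754·2/12) + 3.75·e^(−0.0754·4/12)
I = 3.7032 + 3.6569 = 7.3601
F = (S − I)·e^(rT) = (123.01 − 7.3601) · e^(0.0754·5/12)
= 115.6499 · e^0.031417 = 115.6499 × 1.031916 = A$119.34

A$119.34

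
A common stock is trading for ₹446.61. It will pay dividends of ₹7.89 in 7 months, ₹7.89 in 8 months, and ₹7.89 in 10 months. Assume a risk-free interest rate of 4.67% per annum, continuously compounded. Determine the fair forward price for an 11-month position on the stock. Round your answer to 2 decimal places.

₹442.23

PV(dividends) I = 7.89·e^(−0.0467·7/12) + 7.89·e^(−0.0467·8/12) + 7.89·e^(−0.0467·10/12)
I = 7.6780 + 7.6481 + 7.5888 = 22.9149
F = (S − I)·e^(rT) = (446.61 − 22.9149) · e^(0.0467·11/12)
= 423.6951 · e^0.042808 = 423.6951 × 1.043737 = ₹442.23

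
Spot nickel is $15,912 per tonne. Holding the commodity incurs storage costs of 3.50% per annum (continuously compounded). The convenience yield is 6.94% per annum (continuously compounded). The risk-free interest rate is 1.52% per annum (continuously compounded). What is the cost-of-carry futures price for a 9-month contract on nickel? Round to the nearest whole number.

Net carry = r + u − y = 0.0152 + 0.0350 − 0.0694 = -0.0192
F = S·e^((r+u−y)T) = 15912 · e^(-0.0192 × 9/12) = 15912 · e^-0.014400
= 15912 × 0.985703 = $15,685 per tonne

$15,685 per tonne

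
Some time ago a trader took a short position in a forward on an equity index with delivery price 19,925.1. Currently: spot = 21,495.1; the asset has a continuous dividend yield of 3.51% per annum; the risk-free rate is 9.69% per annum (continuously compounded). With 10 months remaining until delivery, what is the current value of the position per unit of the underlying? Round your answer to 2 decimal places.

-2496.08

Current fair forward for the remaining 10 months: F = S·e^((r − q)·T), (r − q) = 0.0969 − 0.0351 = 0.0618
F = 21495.1 · e^(0.0618 × 10/12) = 21495.1 × 1.05284919 = 22631.0986
Value of long forward = (F − K)·e^(−rT) = (22631.0986 − 19925.1) · e^(−0.0969·10/12)
= 2705.9986 × 0.92242427 = 2496.08
Short position value = −(long value) = -2496.08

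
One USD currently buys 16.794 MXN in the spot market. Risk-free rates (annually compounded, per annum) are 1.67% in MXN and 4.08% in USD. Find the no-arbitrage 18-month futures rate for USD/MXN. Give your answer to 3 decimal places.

By covered interest parity, F = S · (1+r_MXN)^T / (1+r_USD)^T
= 16.794 × 1.025154 / 1.061820 = 16.794 × 0.965469
F = 16.214 MXN per USD

16.214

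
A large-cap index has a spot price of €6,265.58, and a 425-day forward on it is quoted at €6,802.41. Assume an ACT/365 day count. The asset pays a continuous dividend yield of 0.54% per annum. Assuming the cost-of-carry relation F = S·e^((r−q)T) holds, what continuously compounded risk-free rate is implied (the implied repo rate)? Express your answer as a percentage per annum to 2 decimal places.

From F = S·e^((r−q)T): (r − q) = ln(F/S)/T
ln(6802.41/6265.58) = ln(1.085679) = 0.082206
(r − q) = 0.082206 / (425/365) = 0.070600
r = ln(F/S)/T + q = 0.070600 + 0.0054 = 0.076000
r = 7.60%

7.60%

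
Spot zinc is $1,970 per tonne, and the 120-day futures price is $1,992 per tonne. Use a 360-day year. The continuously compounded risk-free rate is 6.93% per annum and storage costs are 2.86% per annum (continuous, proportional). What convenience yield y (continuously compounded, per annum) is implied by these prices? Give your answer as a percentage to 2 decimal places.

6.46%

F = S·e^((r+u−y)T) ⇒ (r+u−y) = ln(F/S)/T
ln(1992/1970) = 0.011106; /T ⇒ 0.033318
y = r + u − ln(F/S)/T = 0.0693 + 0.0286 − 0.033318 = 0.064582
y = 6.46%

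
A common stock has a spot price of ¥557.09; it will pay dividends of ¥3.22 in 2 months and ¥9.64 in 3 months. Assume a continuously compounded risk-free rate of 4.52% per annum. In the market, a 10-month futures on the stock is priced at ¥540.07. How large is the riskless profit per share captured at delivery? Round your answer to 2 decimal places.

PV(dividends) I = 3.22·e^(−0.0452·2/12) + 9.64·e^(−0.0452·3/12) = 12.7275
Fair futures F* = (S − I)·e^(rT) = (557.09 − 12.7275)·e^0.037667 = 544.3625 × 1.038385 = 565.2579
Market ¥540.07 < fair 565.2579: forward underpriced → reverse cash-and-carry (short the stock, invest proceeds at r, pay the dividends, go long the forward).
Profit at T = |F_mkt − F*| = |540.07 − 565.2579| = ¥25.19 per share

¥25.19 per share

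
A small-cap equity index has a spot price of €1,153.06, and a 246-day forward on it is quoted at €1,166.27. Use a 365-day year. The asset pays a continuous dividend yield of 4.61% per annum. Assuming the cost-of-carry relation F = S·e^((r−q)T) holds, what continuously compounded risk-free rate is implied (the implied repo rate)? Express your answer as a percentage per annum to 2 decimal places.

From F = S·e^((r−q)T): (r − q) = ln(F/S)/T
ln(1166.27/1153.06) = ln(1.011456) = 0.011391
(r − q) = 0.011391 / (246/365) = 0.016901
r = ln(F/S)/T + q = 0.016901 + 0.0461 = 0.063001
r = 6.30%

6.30%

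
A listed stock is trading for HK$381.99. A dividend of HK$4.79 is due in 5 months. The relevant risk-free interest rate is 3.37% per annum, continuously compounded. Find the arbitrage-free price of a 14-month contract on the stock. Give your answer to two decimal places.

PV(dividends) I = 4.79·e^(−0.0337·5/12)
I = 4.7232
F = (S − I)·e^(rT) = (381.99 − 4.7232) · e^(0.0337·14/12)
= 377.2668 · e^0.039317 = 377.2668 × 1.040100 = HK$392.40

HK$392.40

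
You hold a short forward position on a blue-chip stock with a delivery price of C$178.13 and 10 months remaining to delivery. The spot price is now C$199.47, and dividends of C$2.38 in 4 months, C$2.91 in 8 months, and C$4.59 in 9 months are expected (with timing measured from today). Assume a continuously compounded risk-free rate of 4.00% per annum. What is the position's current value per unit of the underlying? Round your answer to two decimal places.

-C$17.54

PV(remaining dividends) I = 2.38·e^(−0.0400·4/12) + 2.91·e^(−0.0400·8/12) + 4.59·e^(−0.0400·9/12) = 9.6362
Current forward F = (S − I)·e^(rT) = (199.47 − 9.6362)·e^(0.0400·10/12) = 189.8338 × 1.033895 = 196.2682
Value (long) = (F − K)·e^(−rT) = (196.2682 − 178.13) × 0.967216 = 17.5436
Short position value = −(long value) = -C$17.54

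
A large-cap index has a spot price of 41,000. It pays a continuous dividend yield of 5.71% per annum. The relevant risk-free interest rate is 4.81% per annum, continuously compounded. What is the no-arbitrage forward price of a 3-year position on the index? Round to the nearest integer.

F = S·e^((r − q)T) = 41000 · e^((0.0481 − 0.0571) × 3)
= 41000 · e^-0.027000 = 41000 × 0.973361
F = 39,908

39,908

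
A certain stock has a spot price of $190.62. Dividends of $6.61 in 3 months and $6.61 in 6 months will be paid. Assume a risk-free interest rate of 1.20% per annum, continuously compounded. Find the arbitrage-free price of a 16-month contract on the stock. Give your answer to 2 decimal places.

PV(dividends) I = 6.61·e^(−0.0120·3/12) + 6.61·e^(−0.0120·6/12)
I = 6.5902 + 6.5705 = 13.1607
F = (S − I)·e^(rT) = (190.62 − 13.1607) · e^(0.0120·16/12)
= 177.4593 · e^0.016000 = 177.4593 × 1.016129 = $180.32

$180.32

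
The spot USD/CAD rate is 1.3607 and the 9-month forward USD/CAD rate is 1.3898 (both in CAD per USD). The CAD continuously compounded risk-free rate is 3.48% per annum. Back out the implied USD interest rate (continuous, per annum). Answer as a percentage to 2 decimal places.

F = S·e^((r_CAD − r_USD)T) ⇒ r_USD = r_CAD − ln(F/S)/T
ln(1.3898/1.3607) = 0.021161; /(9/12) = 0.028215
r_USD = 0.0348 − 0.028215 = 0.006585
r_USD = 0.66%

0.66%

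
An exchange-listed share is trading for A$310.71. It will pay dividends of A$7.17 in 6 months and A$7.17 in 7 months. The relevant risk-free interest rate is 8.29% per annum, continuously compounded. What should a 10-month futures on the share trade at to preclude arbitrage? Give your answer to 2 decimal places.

A$318.24

PV(dividends) I = 7.17·e^(−0.0829·6/12) + 7.17·e^(−0.0829·7/12)
I = 6.8789 + 6.8315 = 13.7104
F = (S − I)·e^(rT) = (310.71 − 13.7104) · e^(0.0829·10/12)
= 296.9996 · e^0.069083 = 296.9996 × 1.071525 = A$318.24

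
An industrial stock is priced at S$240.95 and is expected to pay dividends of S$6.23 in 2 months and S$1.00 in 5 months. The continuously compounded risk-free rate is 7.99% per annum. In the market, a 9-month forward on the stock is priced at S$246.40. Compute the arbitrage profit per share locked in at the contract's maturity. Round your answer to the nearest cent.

S$1.88 per share

PV(dividends) I = 6.23·e^(−0.0799·2/12) + 1.00·e^(−0.0799·5/12) = 7.1148
Fair forward F* = (S − I)·e^(rT) = (240.95 − 7.1148)·e^0.059925 = 233.8352 × 1.061757 = 248.2762
Market S$246.40 < fair 248.2762: forward underpriced → reverse cash-and-carry (short the stock, invest proceeds at r, pay the dividends, go long the forward).
Profit at T = |F_mkt − F*| = |246.40 − 248.2762| = S$1.88 per share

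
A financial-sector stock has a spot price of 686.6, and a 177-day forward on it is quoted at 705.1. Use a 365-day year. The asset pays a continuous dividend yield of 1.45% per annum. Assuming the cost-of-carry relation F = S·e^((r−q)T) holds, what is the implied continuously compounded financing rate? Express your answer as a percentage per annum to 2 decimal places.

6.93%

From F = S·e^((r−q)T): (r − q) = ln(F/S)/T
ln(705.1/686.6) = ln(1.026944) = 0.026587
(r − q) = 0.026587 / (177/365) = 0.054826
r = ln(F/S)/T + q = 0.054826 + 0.0145 = 0.069326
r = 6.93%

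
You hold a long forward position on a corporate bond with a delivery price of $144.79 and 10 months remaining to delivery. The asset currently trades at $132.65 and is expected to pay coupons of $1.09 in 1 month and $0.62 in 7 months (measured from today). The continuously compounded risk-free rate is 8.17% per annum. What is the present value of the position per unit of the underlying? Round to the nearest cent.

PV(remaining coupons) I = 1.09·e^(−0.0817·1/12) + 0.62·e^(−0.0817·7/12) = 1.6737
Current forward F = (S − I)·e^(rT) = (132.65 − 1.6737)·e^(0.0817·10/12) = 130.9763 × 1.070455 = 140.2042
Value (long) = (F − K)·e^(−rT) = (140.2042 − 144.79) × 0.934183 = -4.2840
Value = -$4.28

-$4.28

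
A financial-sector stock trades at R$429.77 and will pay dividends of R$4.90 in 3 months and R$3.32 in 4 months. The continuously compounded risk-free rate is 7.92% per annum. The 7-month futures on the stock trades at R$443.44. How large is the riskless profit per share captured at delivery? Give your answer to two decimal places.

PV(dividends) I = 4.90·e^(−0.0792·3/12) + 3.32·e^(−0.0792·4/12) = 8.0374
Fair futures F* = (S − I)·e^(rT) = (429.77 − 8.0374)·e^0.046200 = 421.7326 × 1.047284 = 441.6738
Market R$443.44 > fair 441.6738: forward overpriced → cash-and-carry (borrow at r, buy the stock and collect the dividends, short the forward).
Profit at T = |F_mkt − F*| = |443.44 − 441.6738| = R$1.77 per share

R$1.77 per share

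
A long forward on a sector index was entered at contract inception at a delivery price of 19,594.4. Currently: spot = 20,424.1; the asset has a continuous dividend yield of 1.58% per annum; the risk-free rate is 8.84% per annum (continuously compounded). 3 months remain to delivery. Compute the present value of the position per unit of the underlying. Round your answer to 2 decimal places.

1177.47

Current fair forward for the remaining 3 months: F = S·e^((r − q)·T), (r − q) = 0.0884 − 0.0158 = 0.0726
F = 20424.1 · e^(0.0726 × 3/12) = 20424.1 × 1.01831571 = 20798.1819
Value of long forward = (F − K)·e^(−rT) = (20798.1819 − 19594.4) · e^(−0.0884·3/12)
= 1203.7819 × 0.97814242 = 1177.47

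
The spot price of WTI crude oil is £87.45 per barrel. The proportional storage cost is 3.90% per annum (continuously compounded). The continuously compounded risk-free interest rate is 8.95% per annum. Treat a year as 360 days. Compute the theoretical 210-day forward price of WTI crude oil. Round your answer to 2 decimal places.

Net carry = r + u − y = 0.0895 + 0.0390 − 0.0000 = 0.1285
F = S·e^((r+u−y)T) = 87.45 · e^(0.1285 × 210/360) = 87.45 · e^0.074958
= 87.45 × 1.077839 = £94.26 per barrel

£94.26 per barrel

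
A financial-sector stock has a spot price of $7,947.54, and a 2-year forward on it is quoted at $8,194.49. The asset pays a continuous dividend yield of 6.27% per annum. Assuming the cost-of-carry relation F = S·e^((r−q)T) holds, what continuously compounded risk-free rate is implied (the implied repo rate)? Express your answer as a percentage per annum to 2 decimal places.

From F = S·e^((r−q)T): (r − q) = ln(F/S)/T
ln(8194.49/7947.54) = ln(1.031073) = 0.030600
(r − q) = 0.030600 / (2) = 0.015300
r = ln(F/S)/T + q = 0.015300 + 0.0627 = 0.078000
r = 7.80%

7.80%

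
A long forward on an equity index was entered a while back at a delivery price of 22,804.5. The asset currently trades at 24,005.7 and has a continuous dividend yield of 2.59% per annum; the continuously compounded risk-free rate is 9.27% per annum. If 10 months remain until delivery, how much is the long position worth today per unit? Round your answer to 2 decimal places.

Current fair forward for the remaining 10 months: F = S·e^((r − q)·T), (r − q) = 0.0927 − 0.0259 = 0.0668
F = 24005.7 · e^(0.0668 × 10/12) = 24005.7 × 1.05724521 = 25379.9113
Value of long forward = (F − K)·e^(−rT) = (25379.9113 − 22804.5) · e^(−0.0927·10/12)
= 2575.4113 × 0.92565841 = 2383.95

2383.95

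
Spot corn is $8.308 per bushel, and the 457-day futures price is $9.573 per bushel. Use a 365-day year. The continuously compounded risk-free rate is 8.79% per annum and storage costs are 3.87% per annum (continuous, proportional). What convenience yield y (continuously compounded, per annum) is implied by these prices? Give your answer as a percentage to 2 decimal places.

1.34%

F = S·e^((r+u−y)T) ⇒ (r+u−y) = ln(F/S)/T
ln(9.573/8.308) = 0.141728; /T ⇒ 0.113196
y = r + u − ln(F/S)/T = 0.0879 + 0.0387 − 0.113196 = 0.013404
y = 1.34%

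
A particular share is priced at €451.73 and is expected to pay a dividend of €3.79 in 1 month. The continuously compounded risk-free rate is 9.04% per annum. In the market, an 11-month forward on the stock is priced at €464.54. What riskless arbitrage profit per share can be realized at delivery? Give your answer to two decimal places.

€22.13 per share

PV(dividends) I = 3.79·e^(−0.0904·1/12) = 3.7616
Fair forward F* = (S − I)·e^(rT) = (451.73 − 3.7616)·e^0.082867 = 447.9684 × 1.086397 = 486.6715
Market €464.54 < fair 486.6715: forward underpriced → reverse cash-and-carry (short the stock, invest proceeds at r, pay the dividends, go long the forward).
Profit at T = |F_mkt − F*| = |464.54 − 486.6715| = €22.13 per share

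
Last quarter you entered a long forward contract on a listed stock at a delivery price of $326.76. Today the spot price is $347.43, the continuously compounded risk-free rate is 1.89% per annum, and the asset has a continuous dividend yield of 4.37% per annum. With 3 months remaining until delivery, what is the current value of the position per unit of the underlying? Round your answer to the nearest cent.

$18.44

Current fair forward for the remaining 3 months: F = S·e^((r − q)·T), (r − q) = 0.0189 − 0.0437 = -0.0248
F = 347.43 · e^(-0.0248 × 3/12) = 347.43 × 0.993819 = 345.2825
Value of long forward = (F − K)·e^(−rT) = (345.2825 − 326.76) · e^(−0.0189·3/12)
= 18.5225 × 0.995286 = 18.44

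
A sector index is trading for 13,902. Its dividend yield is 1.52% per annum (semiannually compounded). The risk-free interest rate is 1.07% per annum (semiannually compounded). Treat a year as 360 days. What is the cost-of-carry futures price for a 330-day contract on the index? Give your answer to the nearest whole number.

13,845

F = S · (1+r/2)^(2T) / (1+q/2)^(2T)
= 13902 × 1.009830 / 1.013977 = 13902 × 0.995910
F = 13,845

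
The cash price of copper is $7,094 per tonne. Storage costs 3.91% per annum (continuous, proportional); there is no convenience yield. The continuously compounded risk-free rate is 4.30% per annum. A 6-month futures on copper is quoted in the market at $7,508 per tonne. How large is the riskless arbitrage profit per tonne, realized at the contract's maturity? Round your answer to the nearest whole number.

Fair futures: F* = S·e^(carry·T), with carry = (r + u) = 0.0430 + 0.0391 = 0.0821
F* = 7094 · e^(0.0821 × 6/12) = 7094 · e^0.041050 = 7094 × 1.041904 = $7391.2670
Market $7508 > fair $7391.2670: forward overpriced → cash-and-carry (buy spot, short the forward).
At maturity, profit = |F_mkt − F*| = |7508 − 7391.2670| = $117 per tonne

$117 per tonne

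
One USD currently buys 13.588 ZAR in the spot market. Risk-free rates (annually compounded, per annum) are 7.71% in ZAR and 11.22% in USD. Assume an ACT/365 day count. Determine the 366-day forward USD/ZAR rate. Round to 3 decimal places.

13.158

By covered interest parity, F = S · (1+r_ZAR)^T / (1+r_USD)^T
= 13.588 × 1.077319 / 1.112524 = 13.588 × 0.968356
F = 13.158 ZAR per USD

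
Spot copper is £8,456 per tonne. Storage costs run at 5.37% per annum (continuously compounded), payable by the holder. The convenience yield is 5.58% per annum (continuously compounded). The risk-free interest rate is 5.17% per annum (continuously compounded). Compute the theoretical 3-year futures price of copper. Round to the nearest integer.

Net carry = r + u − y = 0.0517 + 0.0537 − 0.0558 = 0.0496
F = S·e^((r+u−y)T) = 8456 · e^(0.0496 × 3) = 8456 · e^0.148800
= 8456 × 1.160441 = £9,813 per tonne

£9,813 per tonne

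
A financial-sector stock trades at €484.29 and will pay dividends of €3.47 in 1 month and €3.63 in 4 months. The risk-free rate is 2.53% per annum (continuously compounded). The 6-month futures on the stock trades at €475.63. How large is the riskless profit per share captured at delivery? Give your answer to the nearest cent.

€7.67 per share

PV(dividends) I = 3.47·e^(−0.0253·1/12) + 3.63·e^(−0.0253·4/12) = 7.0622
Fair futures F* = (S − I)·e^(rT) = (484.29 − 7.0622)·e^0.012650 = 477.2278 × 1.012730 = 483.3029
Market €475.63 < fair 483.3029: forward underpriced → reverse cash-and-carry (short the stock, invest proceeds at r, pay the dividends, go long the forward).
Profit at T = |F_mkt − F*| = |475.63 − 483.3029| = €7.67 per share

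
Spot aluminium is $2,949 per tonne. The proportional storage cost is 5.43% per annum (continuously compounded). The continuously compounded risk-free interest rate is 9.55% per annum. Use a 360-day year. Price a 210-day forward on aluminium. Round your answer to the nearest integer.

Net carry = r + u − y = 0.0955 + 0.0543 − 0.0000 = 0.1498
F = S·e^((r+u−y)T) = 2949 · e^(0.1498 × 210/360) = 2949 · e^0.087383
= 2949 × 1.091315 = $3,218 per tonne

$3,218 per tonne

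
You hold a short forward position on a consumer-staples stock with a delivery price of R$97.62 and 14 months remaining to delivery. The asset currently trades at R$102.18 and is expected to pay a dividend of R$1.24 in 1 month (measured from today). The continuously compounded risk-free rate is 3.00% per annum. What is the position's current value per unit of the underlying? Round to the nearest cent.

-R$6.68

PV(remaining dividends) I = 1.24·e^(−0.0300·1/12) = 1.2369
Current forward F = (S − I)·e^(rT) = (102.18 − 1.2369)·e^(0.0300·14/12) = 100.9431 × 1.035620 = 104.5387
Value (long) = (F − K)·e^(−rT) = (104.5387 − 97.62) × 0.965605 = 6.6807
Short position value = −(long value) = -R$6.68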